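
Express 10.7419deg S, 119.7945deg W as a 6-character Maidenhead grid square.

Add 180° to longitude and 90° to latitude: 60.2055, 79.2581.
Field: 60.2055/20 → 3 → D, 79.2581/10 → 7 → H; chars DH.
Square: 0.2055/2 → 0, 9.2581/1 → 9; chars 09.
Subsquare: 0.2055/0.0833333 → 2 → c, 0.2581/0.0416667 → 6 → g; chars cg.

DH09cg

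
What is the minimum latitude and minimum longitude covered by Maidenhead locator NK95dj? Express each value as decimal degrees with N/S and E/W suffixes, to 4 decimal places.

Field N=13, K=10: +13·20° lon, +10·10° lat → SW at lon 80°, lat 10°.
Square 9, 5: +9·2° lon, +5·1° lat → SW at lon 98°, lat 15°.
Subsquare d=3, j=9: +3·0.0833333° lon, +9·0.0416667° lat → SW at lon 98.25°, lat 15.375°.
latitude 15.3750° N, longitude 98.2500° E.

15.3750° N, 98.2500° E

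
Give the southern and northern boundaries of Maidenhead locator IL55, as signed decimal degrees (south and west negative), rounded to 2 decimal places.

25.00, 26.00

Field I=8, L=11: +8·20° lon, +11·10° lat → SW at lon -20°, lat 20°.
Square 5, 5: +5·2° lon, +5·1° lat → SW at lon -10°, lat 25°.
Cell spans 2° lon × 1° lat.
south 25.00, north 26.00.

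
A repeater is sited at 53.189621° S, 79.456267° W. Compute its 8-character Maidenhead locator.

Offset from 180°W / 90°S: lon 100.54373°, lat 36.81038°.
Field: 100.54373/20 → 5 → F, 36.81038/10 → 3 → D; chars FD.
Square: 0.54373/2 → 0, 6.81038/1 → 6; chars 06.
Subsquare: 0.54373/0.0833333 → 6 → g, 0.81038/0.0416667 → 19 → t; chars gt.
Extended square: 0.04373/0.00833333 → 5, 0.01871/0.00416667 → 4; chars 54.

FD06gt54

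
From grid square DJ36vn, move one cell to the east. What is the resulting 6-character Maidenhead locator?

Longitude subsquare v = 21; +1 → 22 = w.
The latitude characters are unchanged.

DJ36wn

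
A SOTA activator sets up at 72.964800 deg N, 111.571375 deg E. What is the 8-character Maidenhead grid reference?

OQ52sx81

Offset from 180°W / 90°S: lon 291.57137°, lat 162.96480°.
Field: lon ⌊291.57137/20⌋ = 14 → O; lat ⌊162.96480/10⌋ = 16 → Q.
Square: lon ⌊11.57137/2⌋ = 5; lat ⌊2.96480/1⌋ = 2.
Subsquare: lon ⌊1.57137/0.0833333⌋ = 18 → s; lat ⌊0.96480/0.0416667⌋ = 23 → x.
Extended square: lon ⌊0.07137/0.00833333⌋ = 8; lat ⌊0.00647/0.00416667⌋ = 1.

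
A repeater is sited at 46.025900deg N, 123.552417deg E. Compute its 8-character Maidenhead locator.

PN16sa66

Add 180° to longitude and 90° to latitude: 303.55242, 136.02590.
Field: 303.55242/20 → 15 → P, 136.02590/10 → 13 → N; chars PN.
Square: 3.55242/2 → 1, 6.02590/1 → 6; chars 16.
Subsquare: 1.55242/0.0833333 → 18 → s, 0.02590/0.0416667 → 0 → a; chars sa.
Extended square: 0.05242/0.00833333 → 6, 0.02590/0.00416667 → 6; chars 66.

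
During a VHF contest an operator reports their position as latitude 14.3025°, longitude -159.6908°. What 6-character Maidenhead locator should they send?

BK04dh

Add 180° to longitude and 90° to latitude: 20.3092, 104.3025.
Field: 20.3092/20 → 1 → B, 104.3025/10 → 10 → K; chars BK.
Square: 0.3092/2 → 0, 4.3025/1 → 4; chars 04.
Subsquare: 0.3092/0.0833333 → 3 → d, 0.3025/0.0416667 → 7 → h; chars dh.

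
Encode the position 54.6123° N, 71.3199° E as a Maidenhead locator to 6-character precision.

Offset from 180°W / 90°S: lon 251.3199°, lat 144.6123°.
Field: 251.3199/20 → 12 → M, 144.6123/10 → 14 → O; chars MO.
Square: 11.3199/2 → 5, 4.6123/1 → 4; chars 54.
Subsquare: 1.3199/0.0833333 → 15 → p, 0.6123/0.0416667 → 14 → o; chars po.

MO54po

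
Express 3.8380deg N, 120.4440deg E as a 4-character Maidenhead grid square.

Offset from 180°W / 90°S: lon 300.44°, lat 93.84°.
Field: lon ⌊300.44/20⌋ = 15 → P; lat ⌊93.84/10⌋ = 9 → J.
Square: lon ⌊0.44/2⌋ = 0; lat ⌊3.84/1⌋ = 3.

PJ03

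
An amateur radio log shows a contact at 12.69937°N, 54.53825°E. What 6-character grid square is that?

LK72gq

Add 180° to longitude and 90° to latitude: 234.5383, 102.6994.
Field (20°×10°, letters A–R): lon ⌊234.5383/20⌋ = 11 → L; lat ⌊102.6994/10⌋ = 10 → K.
Square (2°×1°, digits 0–9): lon ⌊14.5383/2⌋ = 7; lat ⌊2.6994/1⌋ = 2.
Subsquare (5′×2.5′, letters a–x): lon ⌊0.5383/0.0833333⌋ = 6 → g; lat ⌊0.6994/0.0416667⌋ = 16 → q.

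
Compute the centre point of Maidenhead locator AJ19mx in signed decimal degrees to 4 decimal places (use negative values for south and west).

Field A=0, J=9: +0·20° lon, +9·10° lat → SW at lon -180°, lat 0°.
Square 1, 9: +1·2° lon, +9·1° lat → SW at lon -178°, lat 9°.
Subsquare m=12, x=23: +12·0.0833333° lon, +23·0.0416667° lat → SW at lon -177°, lat 9.95833°.
Cell spans 0.0833333° lon × 0.0416667° lat. Centre is SW corner plus half of each.
latitude 9.9792, longitude -176.9583.

9.9792, -176.9583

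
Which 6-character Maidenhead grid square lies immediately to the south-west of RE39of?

RE39ne

Longitude subsquare o = 14; −1 → 13 = n.
Latitude subsquare f = 5; −1 → 4 = e.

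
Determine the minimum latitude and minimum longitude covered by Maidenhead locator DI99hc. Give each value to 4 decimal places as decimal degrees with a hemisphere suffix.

0.9167° S, 101.4167° W

Field D=3, I=8: +3·20° lon, +8·10° lat → SW at lon -120°, lat -10°.
Square 9, 9: +9·2° lon, +9·1° lat → SW at lon -102°, lat -1°.
Subsquare h=7, c=2: +7·0.0833333° lon, +2·0.0416667° lat → SW at lon -101.417°, lat -0.916667°.
latitude 0.9167° S, longitude 101.4167° W.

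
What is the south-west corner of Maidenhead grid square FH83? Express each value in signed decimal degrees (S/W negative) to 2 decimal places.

-17.00, -64.00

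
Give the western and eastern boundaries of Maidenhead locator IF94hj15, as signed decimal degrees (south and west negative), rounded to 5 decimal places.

-1.40833, -1.40000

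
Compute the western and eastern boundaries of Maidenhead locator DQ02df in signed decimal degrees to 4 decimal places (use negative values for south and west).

Field D=3, Q=16: +3·20° lon, +16·10° lat → SW at lon -120°, lat 70°.
Square 0, 2: +0·2° lon, +2·1° lat → SW at lon -120°, lat 72°.
Subsquare d=3, f=5: +3·0.0833333° lon, +5·0.0416667° lat → SW at lon -119.75°, lat 72.2083°.
Cell spans 0.0833333° lon × 0.0416667° lat.
west -119.7500, east -119.6667.

-119.7500, -119.6667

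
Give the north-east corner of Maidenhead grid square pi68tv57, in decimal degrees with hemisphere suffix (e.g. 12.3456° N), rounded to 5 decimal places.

Field P=15, I=8: +15·20° lon, +8·10° lat → SW at lon 120°, lat -10°.
Square 6, 8: +6·2° lon, +8·1° lat → SW at lon 132°, lat -2°.
Subsquare t=19, v=21: +19·0.0833333° lon, +21·0.0416667° lat → SW at lon 133.583°, lat -1.125°.
Extended square 5, 7: +5·0.00833333° lon, +7·0.00416667° lat → SW at lon 133.625°, lat -1.09583°.
Cell spans 0.00833333° lon × 0.00416667° lat. NE corner is SW corner plus one full cell.
latitude 1.09167° S, longitude 133.63333° E.

1.09167° S, 133.63333° E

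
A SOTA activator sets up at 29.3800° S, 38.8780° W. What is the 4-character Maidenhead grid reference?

HG00

Shift to the Maidenhead origin (180°W, 90°S): lon 141.12, lat 60.62.
Field (20°×10°, letters A–R): 141.12/20 → 7 → H, 60.62/10 → 6 → G; chars HG.
Square (2°×1°, digits 0–9): 1.12/2 → 0, 0.62/1 → 0; chars 00.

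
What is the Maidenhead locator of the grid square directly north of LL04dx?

LL05da

Latitude subsquare x = 23; +1 → 24, wraps to 0 = a, carry into square.
Latitude square 4; +1 → 5.
The longitude characters are unchanged.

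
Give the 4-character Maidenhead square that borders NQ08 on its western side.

MQ98

Longitude square 0; −1 → -1, wraps to 9, carry into field.
Longitude field N = 13; −1 → 12 = M.
The latitude characters are unchanged.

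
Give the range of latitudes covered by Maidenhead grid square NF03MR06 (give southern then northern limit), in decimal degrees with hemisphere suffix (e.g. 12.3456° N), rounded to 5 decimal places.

36.26667° S, 36.26250° S

Field N=13, F=5: +13·20° lon, +5·10° lat → SW at lon 80°, lat -40°.
Square 0, 3: +0·2° lon, +3·1° lat → SW at lon 80°, lat -37°.
Subsquare m=12, r=17: +12·0.0833333° lon, +17·0.0416667° lat → SW at lon 81°, lat -36.2917°.
Extended square 0, 6: +0·0.00833333° lon, +6·0.00416667° lat → SW at lon 81°, lat -36.2667°.
Cell spans 0.00833333° lon × 0.00416667° lat.
south 36.26667° S, north 36.26250° S.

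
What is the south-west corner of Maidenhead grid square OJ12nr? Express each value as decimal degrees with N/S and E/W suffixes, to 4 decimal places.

2.7083° N, 103.0833° E

Field O=14, J=9: +14·20° lon, +9·10° lat → SW at lon 100°, lat 0°.
Square 1, 2: +1·2° lon, +2·1° lat → SW at lon 102°, lat 2°.
Subsquare n=13, r=17: +13·0.0833333° lon, +17·0.0416667° lat → SW at lon 103.083°, lat 2.70833°.
latitude 2.7083° N, longitude 103.0833° E.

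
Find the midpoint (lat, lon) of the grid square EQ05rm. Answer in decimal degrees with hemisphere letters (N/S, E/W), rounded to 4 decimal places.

75.5208° N, 98.5417° W

Field E=4, Q=16: +4·20° lon, +16·10° lat → SW at lon -100°, lat 70°.
Square 0, 5: +0·2° lon, +5·1° lat → SW at lon -100°, lat 75°.
Subsquare r=17, m=12: +17·0.0833333° lon, +12·0.0416667° lat → SW at lon -98.5833°, lat 75.5°.
Cell spans 0.0833333° lon × 0.0416667° lat. Centre is SW corner plus half of each.
latitude 75.5208° N, longitude 98.5417° W.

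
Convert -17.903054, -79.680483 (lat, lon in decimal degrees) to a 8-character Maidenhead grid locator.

FH02dc83

Offset from 180°W / 90°S: lon 100.31952°, lat 72.09695°.
Field (20°×10°, letters A–R): 100.31952/20 → 5 → F, 72.09695/10 → 7 → H; chars FH.
Square (2°×1°, digits 0–9): 0.31952/2 → 0, 2.09695/1 → 2; chars 02.
Subsquare (5′×2.5′, letters a–x): 0.31952/0.0833333 → 3 → d, 0.09695/0.0416667 → 2 → c; chars dc.
Extended square (30″×15″, digits 0–9): 0.06952/0.00833333 → 8, 0.01361/0.00416667 → 3; chars 83.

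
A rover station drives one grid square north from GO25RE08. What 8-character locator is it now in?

Latitude extended square 8; +1 → 9.
The longitude characters are unchanged.

GO25re09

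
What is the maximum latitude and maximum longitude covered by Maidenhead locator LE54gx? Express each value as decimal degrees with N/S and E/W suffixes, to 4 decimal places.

45.0000° S, 50.5833° E

Field L=11, E=4: +11·20° lon, +4·10° lat → SW at lon 40°, lat -50°.
Square 5, 4: +5·2° lon, +4·1° lat → SW at lon 50°, lat -46°.
Subsquare g=6, x=23: +6·0.0833333° lon, +23·0.0416667° lat → SW at lon 50.5°, lat -45.0417°.
Cell spans 0.0833333° lon × 0.0416667° lat. NE corner is SW corner plus one full cell.
latitude 45.0000° S, longitude 50.5833° E.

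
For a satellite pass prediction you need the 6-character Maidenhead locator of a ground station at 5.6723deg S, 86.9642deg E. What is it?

NI34lh

Offset from 180°W / 90°S: lon 266.9642°, lat 84.3277°.
Field (20°×10°, letters A–R): 266.9642/20 → 13 → N, 84.3277/10 → 8 → I; chars NI.
Square (2°×1°, digits 0–9): 6.9642/2 → 3, 4.3277/1 → 4; chars 34.
Subsquare (5′×2.5′, letters a–x): 0.9642/0.0833333 → 11 → l, 0.3277/0.0416667 → 7 → h; chars lh.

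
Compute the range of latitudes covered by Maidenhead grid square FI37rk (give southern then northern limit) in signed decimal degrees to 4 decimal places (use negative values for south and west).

-2.5833, -2.5417

Field F=5, I=8: +5·20° lon, +8·10° lat → SW at lon -80°, lat -10°.
Square 3, 7: +3·2° lon, +7·1° lat → SW at lon -74°, lat -3°.
Subsquare r=17, k=10: +17·0.0833333° lon, +10·0.0416667° lat → SW at lon -72.5833°, lat -2.58333°.
Cell spans 0.0833333° lon × 0.0416667° lat.
south -2.5833, north -2.5417.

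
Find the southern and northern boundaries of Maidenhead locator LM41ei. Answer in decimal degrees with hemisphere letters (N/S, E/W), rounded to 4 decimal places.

31.3333° N, 31.3750° N

Field L=11, M=12: +11·20° lon, +12·10° lat → SW at lon 40°, lat 30°.
Square 4, 1: +4·2° lon, +1·1° lat → SW at lon 48°, lat 31°.
Subsquare e=4, i=8: +4·0.0833333° lon, +8·0.0416667° lat → SW at lon 48.3333°, lat 31.3333°.
Cell spans 0.0833333° lon × 0.0416667° lat.
south 31.3333° N, north 31.3750° N.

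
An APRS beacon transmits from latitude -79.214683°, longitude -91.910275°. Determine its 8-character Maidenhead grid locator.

Shift to the Maidenhead origin (180°W, 90°S): lon 88.08973, lat 10.78532.
Field: lon ⌊88.08973/20⌋ = 4 → E; lat ⌊10.78532/10⌋ = 1 → B.
Square: lon ⌊8.08973/2⌋ = 4; lat ⌊0.78532/1⌋ = 0.
Subsquare: lon ⌊0.08973/0.0833333⌋ = 1 → b; lat ⌊0.78532/0.0416667⌋ = 18 → s.
Extended square: lon ⌊0.00639/0.00833333⌋ = 0; lat ⌊0.03532/0.00416667⌋ = 8.

EB40bs08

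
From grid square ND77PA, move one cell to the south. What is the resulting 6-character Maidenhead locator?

ND76px

Latitude subsquare a = 0; −1 → -1, wraps to 23 = x, carry into square.
Latitude square 7; −1 → 6.
The longitude characters are unchanged.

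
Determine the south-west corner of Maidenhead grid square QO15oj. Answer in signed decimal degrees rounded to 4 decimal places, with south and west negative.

55.3750, 143.1667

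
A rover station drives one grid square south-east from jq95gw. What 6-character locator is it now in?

Longitude subsquare g = 6; +1 → 7 = h.
Latitude subsquare w = 22; −1 → 21 = v.

JQ95hv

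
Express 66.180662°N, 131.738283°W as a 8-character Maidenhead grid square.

CP46de13

Offset from 180°W / 90°S: lon 48.26172°, lat 156.18066°.
Field: lon ⌊48.26172/20⌋ = 2 → C; lat ⌊156.18066/10⌋ = 15 → P.
Square: lon ⌊8.26172/2⌋ = 4; lat ⌊6.18066/1⌋ = 6.
Subsquare: lon ⌊0.26172/0.0833333⌋ = 3 → d; lat ⌊0.18066/0.0416667⌋ = 4 → e.
Extended square: lon ⌊0.01172/0.00833333⌋ = 1; lat ⌊0.01400/0.00416667⌋ = 3.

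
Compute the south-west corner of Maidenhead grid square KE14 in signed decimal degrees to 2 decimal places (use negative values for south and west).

-46.00, 22.00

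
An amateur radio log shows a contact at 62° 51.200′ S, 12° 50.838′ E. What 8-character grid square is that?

JC67kd15

Shift to the Maidenhead origin (180°W, 90°S): lon 192.84730, lat 27.14667.
Field: 192.84730/20 → 9 → J, 27.14667/10 → 2 → C; chars JC.
Square: 12.84730/2 → 6, 7.14667/1 → 7; chars 67.
Subsquare: 0.84730/0.0833333 → 10 → k, 0.14667/0.0416667 → 3 → d; chars kd.
Extended square: 0.01397/0.00833333 → 1, 0.02167/0.00416667 → 5; chars 15.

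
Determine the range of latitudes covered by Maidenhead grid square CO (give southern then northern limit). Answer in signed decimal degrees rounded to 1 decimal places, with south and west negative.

50.0, 60.0

Field C=2, O=14: +2·20° lon, +14·10° lat → SW at lon -140°, lat 50°.
Cell spans 20° lon × 10° lat.
south 50.0, north 60.0.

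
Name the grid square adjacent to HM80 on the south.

HL89

Latitude square 0; −1 → -1, wraps to 9, carry into field.
Latitude field M = 12; −1 → 11 = L.
The longitude characters are unchanged.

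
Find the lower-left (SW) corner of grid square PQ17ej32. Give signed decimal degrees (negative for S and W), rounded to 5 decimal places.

Field P=15, Q=16: +15·20° lon, +16·10° lat → SW at lon 120°, lat 70°.
Square 1, 7: +1·2° lon, +7·1° lat → SW at lon 122°, lat 77°.
Subsquare e=4, j=9: +4·0.0833333° lon, +9·0.0416667° lat → SW at lon 122.333°, lat 77.375°.
Extended square 3, 2: +3·0.00833333° lon, +2·0.00416667° lat → SW at lon 122.358°, lat 77.3833°.
latitude 77.38333, longitude 122.35833.

77.38333, 122.35833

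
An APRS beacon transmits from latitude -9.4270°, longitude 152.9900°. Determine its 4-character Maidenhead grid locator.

QI60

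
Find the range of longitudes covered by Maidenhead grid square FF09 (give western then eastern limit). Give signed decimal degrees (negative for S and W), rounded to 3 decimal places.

-80.000, -78.000

Field F=5, F=5: +5·20° lon, +5·10° lat → SW at lon -80°, lat -40°.
Square 0, 9: +0·2° lon, +9·1° lat → SW at lon -80°, lat -31°.
Cell spans 2° lon × 1° lat.
west -80.000, east -78.000.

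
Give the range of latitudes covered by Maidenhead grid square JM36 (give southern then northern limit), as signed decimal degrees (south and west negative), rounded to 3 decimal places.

36.000, 37.000

Field J=9, M=12: +9·20° lon, +12·10° lat → SW at lon 0°, lat 30°.
Square 3, 6: +3·2° lon, +6·1° lat → SW at lon 6°, lat 36°.
Cell spans 2° lon × 1° lat.
south 36.000, north 37.000.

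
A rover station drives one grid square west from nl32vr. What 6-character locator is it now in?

Longitude subsquare v = 21; −1 → 20 = u.
The latitude characters are unchanged.

NL32ur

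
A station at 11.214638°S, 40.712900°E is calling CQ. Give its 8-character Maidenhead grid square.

Shift to the Maidenhead origin (180°W, 90°S): lon 220.71290, lat 78.78536.
Field: lon ⌊220.71290/20⌋ = 11 → L; lat ⌊78.78536/10⌋ = 7 → H.
Square: lon ⌊0.71290/2⌋ = 0; lat ⌊8.78536/1⌋ = 8.
Subsquare: lon ⌊0.71290/0.0833333⌋ = 8 → i; lat ⌊0.78536/0.0416667⌋ = 18 → s.
Extended square: lon ⌊0.04623/0.00833333⌋ = 5; lat ⌊0.03536/0.00416667⌋ = 8.

LH08is58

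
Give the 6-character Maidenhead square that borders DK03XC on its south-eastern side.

Longitude subsquare x = 23; +1 → 24, wraps to 0 = a, carry into square.
Longitude square 0; +1 → 1.
Latitude subsquare c = 2; −1 → 1 = b.

DK13ab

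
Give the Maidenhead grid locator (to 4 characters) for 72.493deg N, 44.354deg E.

Shift to the Maidenhead origin (180°W, 90°S): lon 224.35, lat 162.49.
Field: 224.35/20 → 11 → L, 162.49/10 → 16 → Q; chars LQ.
Square: 4.35/2 → 2, 2.49/1 → 2; chars 22.

LQ22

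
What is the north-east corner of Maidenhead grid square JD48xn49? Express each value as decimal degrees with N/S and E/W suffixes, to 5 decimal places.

51.41667° S, 9.95833° E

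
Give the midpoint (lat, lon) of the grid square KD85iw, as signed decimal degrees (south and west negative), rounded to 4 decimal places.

Field K=10, D=3: +10·20° lon, +3·10° lat → SW at lon 20°, lat -60°.
Square 8, 5: +8·2° lon, +5·1° lat → SW at lon 36°, lat -55°.
Subsquare i=8, w=22: +8·0.0833333° lon, +22·0.0416667° lat → SW at lon 36.6667°, lat -54.0833°.
Cell spans 0.0833333° lon × 0.0416667° lat. Centre is SW corner plus half of each.
latitude -54.0625, longitude 36.7083.

-54.0625, 36.7083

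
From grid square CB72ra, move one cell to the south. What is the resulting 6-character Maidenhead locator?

CB71rx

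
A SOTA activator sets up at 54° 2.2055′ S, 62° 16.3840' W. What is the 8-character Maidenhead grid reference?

FD85ux71

Offset from 180°W / 90°S: lon 117.72693°, lat 35.96324°.
Field (20°×10°, letters A–R): 117.72693/20 → 5 → F, 35.96324/10 → 3 → D; chars FD.
Square (2°×1°, digits 0–9): 17.72693/2 → 8, 5.96324/1 → 5; chars 85.
Subsquare (5′×2.5′, letters a–x): 1.72693/0.0833333 → 20 → u, 0.96324/0.0416667 → 23 → x; chars ux.
Extended square (30″×15″, digits 0–9): 0.06027/0.00833333 → 7, 0.00491/0.00416667 → 1; chars 71.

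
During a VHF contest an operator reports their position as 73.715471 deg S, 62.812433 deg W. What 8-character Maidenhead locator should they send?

FB86og28

Add 180° to longitude and 90° to latitude: 117.18757, 16.28453.
Field (20°×10°, letters A–R): 117.18757/20 → 5 → F, 16.28453/10 → 1 → B; chars FB.
Square (2°×1°, digits 0–9): 17.18757/2 → 8, 6.28453/1 → 6; chars 86.
Subsquare (5′×2.5′, letters a–x): 1.18757/0.0833333 → 14 → o, 0.28453/0.0416667 → 6 → g; chars og.
Extended square (30″×15″, digits 0–9): 0.02090/0.00833333 → 2, 0.03453/0.00416667 → 8; chars 28.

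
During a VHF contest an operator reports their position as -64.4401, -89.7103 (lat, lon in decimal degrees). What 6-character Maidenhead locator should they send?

EC55dn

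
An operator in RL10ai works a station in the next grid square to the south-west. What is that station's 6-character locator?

Longitude subsquare a = 0; −1 → -1, wraps to 23 = x, carry into square.
Longitude square 1; −1 → 0.
Latitude subsquare i = 8; −1 → 7 = h.

RL00xh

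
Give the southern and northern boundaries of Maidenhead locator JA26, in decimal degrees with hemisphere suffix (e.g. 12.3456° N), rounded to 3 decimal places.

84.000° S, 83.000° S

Field J=9, A=0: +9·20° lon, +0·10° lat → SW at lon 0°, lat -90°.
Square 2, 6: +2·2° lon, +6·1° lat → SW at lon 4°, lat -84°.
Cell spans 2° lon × 1° lat.
south 84.000° S, north 83.000° S.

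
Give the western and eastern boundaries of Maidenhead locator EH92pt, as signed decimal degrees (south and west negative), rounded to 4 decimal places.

-80.7500, -80.6667

Field E=4, H=7: +4·20° lon, +7·10° lat → SW at lon -100°, lat -20°.
Square 9, 2: +9·2° lon, +2·1° lat → SW at lon -82°, lat -18°.
Subsquare p=15, t=19: +15·0.0833333° lon, +19·0.0416667° lat → SW at lon -80.75°, lat -17.2083°.
Cell spans 0.0833333° lon × 0.0416667° lat.
west -80.7500, east -80.6667.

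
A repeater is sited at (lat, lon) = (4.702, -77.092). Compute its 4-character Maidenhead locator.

Add 180° to longitude and 90° to latitude: 102.91, 94.70.
Field (20°×10°, letters A–R): lon ⌊102.91/20⌋ = 5 → F; lat ⌊94.70/10⌋ = 9 → J.
Square (2°×1°, digits 0–9): lon ⌊2.91/2⌋ = 1; lat ⌊4.70/1⌋ = 4.

FJ14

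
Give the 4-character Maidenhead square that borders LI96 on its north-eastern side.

MI07

Longitude square 9; +1 → 10, wraps to 0, carry into field.
Longitude field L = 11; +1 → 12 = M.
Latitude square 6; +1 → 7.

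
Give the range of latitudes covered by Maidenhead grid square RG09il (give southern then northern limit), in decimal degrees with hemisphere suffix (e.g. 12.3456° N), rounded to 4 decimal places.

20.5417° S, 20.5000° S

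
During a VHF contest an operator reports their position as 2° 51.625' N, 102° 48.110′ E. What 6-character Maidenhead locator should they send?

Shift to the Maidenhead origin (180°W, 90°S): lon 282.8018, lat 92.8604.
Field (20°×10°, letters A–R): lon ⌊282.8018/20⌋ = 14 → O; lat ⌊92.8604/10⌋ = 9 → J.
Square (2°×1°, digits 0–9): lon ⌊2.8018/2⌋ = 1; lat ⌊2.8604/1⌋ = 2.
Subsquare (5′×2.5′, letters a–x): lon ⌊0.8018/0.0833333⌋ = 9 → j; lat ⌊0.8604/0.0416667⌋ = 20 → u.

OJ12ju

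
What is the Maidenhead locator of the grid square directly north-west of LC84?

Longitude square 8; −1 → 7.
Latitude square 4; +1 → 5.

LC75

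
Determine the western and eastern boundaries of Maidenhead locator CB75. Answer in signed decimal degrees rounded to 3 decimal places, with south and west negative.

Field C=2, B=1: +2·20° lon, +1·10° lat → SW at lon -140°, lat -80°.
Square 7, 5: +7·2° lon, +5·1° lat → SW at lon -126°, lat -75°.
Cell spans 2° lon × 1° lat.
west -126.000, east -124.000.

-126.000, -124.000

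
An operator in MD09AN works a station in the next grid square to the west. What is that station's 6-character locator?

Longitude subsquare a = 0; −1 → -1, wraps to 23 = x, carry into square.
Longitude square 0; −1 → -1, wraps to 9, carry into field.
Longitude field M = 12; −1 → 11 = L.
The latitude characters are unchanged.

LD99xn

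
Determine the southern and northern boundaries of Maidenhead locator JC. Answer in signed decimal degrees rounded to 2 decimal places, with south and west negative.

-70.00, -60.00

Field J=9, C=2: +9·20° lon, +2·10° lat → SW at lon 0°, lat -70°.
Cell spans 20° lon × 10° lat.
south -70.00, north -60.00.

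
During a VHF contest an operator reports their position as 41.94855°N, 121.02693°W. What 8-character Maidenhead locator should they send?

Add 180° to longitude and 90° to latitude: 58.97307, 131.94855.
Field (20°×10°, letters A–R): 58.97307/20 → 2 → C, 131.94855/10 → 13 → N; chars CN.
Square (2°×1°, digits 0–9): 18.97307/2 → 9, 1.94855/1 → 1; chars 91.
Subsquare (5′×2.5′, letters a–x): 0.97307/0.0833333 → 11 → l, 0.94855/0.0416667 → 22 → w; chars lw.
Extended square (30″×15″, digits 0–9): 0.05640/0.00833333 → 6, 0.03188/0.00416667 → 7; chars 67.

CN91lw67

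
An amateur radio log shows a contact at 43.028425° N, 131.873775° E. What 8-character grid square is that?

Offset from 180°W / 90°S: lon 311.87378°, lat 133.02842°.
Field: lon ⌊311.87378/20⌋ = 15 → P; lat ⌊133.02842/10⌋ = 13 → N.
Square: lon ⌊11.87378/2⌋ = 5; lat ⌊3.02842/1⌋ = 3.
Subsquare: lon ⌊1.87378/0.0833333⌋ = 22 → w; lat ⌊0.02842/0.0416667⌋ = 0 → a.
Extended square: lon ⌊0.04044/0.00833333⌋ = 4; lat ⌊0.02842/0.00416667⌋ = 6.

PN53wa46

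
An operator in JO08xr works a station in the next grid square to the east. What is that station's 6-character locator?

JO18ar

Longitude subsquare x = 23; +1 → 24, wraps to 0 = a, carry into square.
Longitude square 0; +1 → 1.
The latitude characters are unchanged.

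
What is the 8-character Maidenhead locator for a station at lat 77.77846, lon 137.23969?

Shift to the Maidenhead origin (180°W, 90°S): lon 317.23969, lat 167.77846.
Field: 317.23969/20 → 15 → P, 167.77846/10 → 16 → Q; chars PQ.
Square: 17.23969/2 → 8, 7.77846/1 → 7; chars 87.
Subsquare: 1.23969/0.0833333 → 14 → o, 0.77846/0.0416667 → 18 → s; chars os.
Extended square: 0.07302/0.00833333 → 8, 0.02846/0.00416667 → 6; chars 86.

PQ87os86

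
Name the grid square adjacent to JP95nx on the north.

JP96na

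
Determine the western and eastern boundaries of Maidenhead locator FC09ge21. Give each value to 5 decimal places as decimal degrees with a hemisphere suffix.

79.48333° W, 79.47500° W

Field F=5, C=2: +5·20° lon, +2·10° lat → SW at lon -80°, lat -70°.
Square 0, 9: +0·2° lon, +9·1° lat → SW at lon -80°, lat -61°.
Subsquare g=6, e=4: +6·0.0833333° lon, +4·0.0416667° lat → SW at lon -79.5°, lat -60.8333°.
Extended square 2, 1: +2·0.00833333° lon, +1·0.00416667° lat → SW at lon -79.4833°, lat -60.8292°.
Cell spans 0.00833333° lon × 0.00416667° lat.
west 79.48333° W, east 79.47500° W.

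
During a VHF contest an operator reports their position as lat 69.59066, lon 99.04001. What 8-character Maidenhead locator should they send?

Shift to the Maidenhead origin (180°W, 90°S): lon 279.04001, lat 159.59066.
Field: lon ⌊279.04001/20⌋ = 13 → N; lat ⌊159.59066/10⌋ = 15 → P.
Square: lon ⌊19.04001/2⌋ = 9; lat ⌊9.59066/1⌋ = 9.
Subsquare: lon ⌊1.04001/0.0833333⌋ = 12 → m; lat ⌊0.59066/0.0416667⌋ = 14 → o.
Extended square: lon ⌊0.04001/0.00833333⌋ = 4; lat ⌊0.00733/0.00416667⌋ = 1.

NP99mo41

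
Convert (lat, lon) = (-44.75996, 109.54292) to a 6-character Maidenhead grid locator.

OE45sf

Offset from 180°W / 90°S: lon 289.5429°, lat 45.2400°.
Field: 289.5429/20 → 14 → O, 45.2400/10 → 4 → E; chars OE.
Square: 9.5429/2 → 4, 5.2400/1 → 5; chars 45.
Subsquare: 1.5429/0.0833333 → 18 → s, 0.2400/0.0416667 → 5 → f; chars sf.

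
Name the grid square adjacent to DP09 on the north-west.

Longitude square 0; −1 → -1, wraps to 9, carry into field.
Longitude field D = 3; −1 → 2 = C.
Latitude square 9; +1 → 10, wraps to 0, carry into field.
Latitude field P = 15; +1 → 16 = Q.

CQ90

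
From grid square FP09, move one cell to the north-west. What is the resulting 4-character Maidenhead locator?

Longitude square 0; −1 → -1, wraps to 9, carry into field.
Longitude field F = 5; −1 → 4 = E.
Latitude square 9; +1 → 10, wraps to 0, carry into field.
Latitude field P = 15; +1 → 16 = Q.

EQ90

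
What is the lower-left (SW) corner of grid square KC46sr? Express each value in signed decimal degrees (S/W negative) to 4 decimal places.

-63.2917, 29.5000

Field K=10, C=2: +10·20° lon, +2·10° lat → SW at lon 20°, lat -70°.
Square 4, 6: +4·2° lon, +6·1° lat → SW at lon 28°, lat -64°.
Subsquare s=18, r=17: +18·0.0833333° lon, +17·0.0416667° lat → SW at lon 29.5°, lat -63.2917°.
latitude -63.2917, longitude 29.5000.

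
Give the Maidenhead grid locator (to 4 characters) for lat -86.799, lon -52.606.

Shift to the Maidenhead origin (180°W, 90°S): lon 127.39, lat 3.20.
Field: 127.39/20 → 6 → G, 3.20/10 → 0 → A; chars GA.
Square: 7.39/2 → 3, 3.20/1 → 3; chars 33.

GA33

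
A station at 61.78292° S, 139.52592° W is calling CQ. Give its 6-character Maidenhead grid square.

CC08ff

Shift to the Maidenhead origin (180°W, 90°S): lon 40.4741, lat 28.2171.
Field: lon ⌊40.4741/20⌋ = 2 → C; lat ⌊28.2171/10⌋ = 2 → C.
Square: lon ⌊0.4741/2⌋ = 0; lat ⌊8.2171/1⌋ = 8.
Subsquare: lon ⌊0.4741/0.0833333⌋ = 5 → f; lat ⌊0.2171/0.0416667⌋ = 5 → f.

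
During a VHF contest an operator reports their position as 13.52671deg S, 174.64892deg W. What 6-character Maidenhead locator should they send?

AH26ql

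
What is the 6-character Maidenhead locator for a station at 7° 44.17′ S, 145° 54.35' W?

BI72bg

Shift to the Maidenhead origin (180°W, 90°S): lon 34.0942, lat 82.2638.
Field (20°×10°, letters A–R): 34.0942/20 → 1 → B, 82.2638/10 → 8 → I; chars BI.
Square (2°×1°, digits 0–9): 14.0942/2 → 7, 2.2638/1 → 2; chars 72.
Subsquare (5′×2.5′, letters a–x): 0.0942/0.0833333 → 1 → b, 0.2638/0.0416667 → 6 → g; chars bg.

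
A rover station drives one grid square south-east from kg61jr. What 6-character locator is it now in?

KG61kq

Longitude subsquare j = 9; +1 → 10 = k.
Latitude subsquare r = 17; −1 → 16 = q.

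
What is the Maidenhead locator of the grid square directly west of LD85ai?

LD75xi

Longitude subsquare a = 0; −1 → -1, wraps to 23 = x, carry into square.
Longitude square 8; −1 → 7.
The latitude characters are unchanged.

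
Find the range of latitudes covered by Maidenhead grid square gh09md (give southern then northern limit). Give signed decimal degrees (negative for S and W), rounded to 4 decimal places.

Field G=6, H=7: +6·20° lon, +7·10° lat → SW at lon -60°, lat -20°.
Square 0, 9: +0·2° lon, +9·1° lat → SW at lon -60°, lat -11°.
Subsquare m=12, d=3: +12·0.0833333° lon, +3·0.0416667° lat → SW at lon -59°, lat -10.875°.
Cell spans 0.0833333° lon × 0.0416667° lat.
south -10.8750, north -10.8333.

-10.8750, -10.8333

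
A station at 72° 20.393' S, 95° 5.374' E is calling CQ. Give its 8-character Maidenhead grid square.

NB77np08

Add 180° to longitude and 90° to latitude: 275.08957, 17.66012.
Field: lon ⌊275.08957/20⌋ = 13 → N; lat ⌊17.66012/10⌋ = 1 → B.
Square: lon ⌊15.08957/2⌋ = 7; lat ⌊7.66012/1⌋ = 7.
Subsquare: lon ⌊1.08957/0.0833333⌋ = 13 → n; lat ⌊0.66012/0.0416667⌋ = 15 → p.
Extended square: lon ⌊0.00623/0.00833333⌋ = 0; lat ⌊0.03512/0.00416667⌋ = 8.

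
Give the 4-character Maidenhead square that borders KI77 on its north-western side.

KI68

Longitude square 7; −1 → 6.
Latitude square 7; +1 → 8.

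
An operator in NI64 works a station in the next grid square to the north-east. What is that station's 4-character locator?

Longitude square 6; +1 → 7.
Latitude square 4; +1 → 5.

NI75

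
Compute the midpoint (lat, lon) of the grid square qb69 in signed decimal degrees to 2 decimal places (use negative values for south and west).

Field Q=16, B=1: +16·20° lon, +1·10° lat → SW at lon 140°, lat -80°.
Square 6, 9: +6·2° lon, +9·1° lat → SW at lon 152°, lat -71°.
Cell spans 2° lon × 1° lat. Centre is SW corner plus half of each.
latitude -70.50, longitude 153.00.

-70.50, 153.00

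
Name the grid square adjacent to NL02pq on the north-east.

Longitude subsquare p = 15; +1 → 16 = q.
Latitude subsquare q = 16; +1 → 17 = r.

NL02qr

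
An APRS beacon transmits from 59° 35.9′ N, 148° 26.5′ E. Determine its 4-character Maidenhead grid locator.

QO49

Offset from 180°W / 90°S: lon 328.44°, lat 149.60°.
Field (20°×10°, letters A–R): lon ⌊328.44/20⌋ = 16 → Q; lat ⌊149.60/10⌋ = 14 → O.
Square (2°×1°, digits 0–9): lon ⌊8.44/2⌋ = 4; lat ⌊9.60/1⌋ = 9.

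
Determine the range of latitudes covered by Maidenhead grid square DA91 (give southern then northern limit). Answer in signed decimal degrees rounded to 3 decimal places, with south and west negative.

-89.000, -88.000

Field D=3, A=0: +3·20° lon, +0·10° lat → SW at lon -120°, lat -90°.
Square 9, 1: +9·2° lon, +1·1° lat → SW at lon -102°, lat -89°.
Cell spans 2° lon × 1° lat.
south -89.000, north -88.000.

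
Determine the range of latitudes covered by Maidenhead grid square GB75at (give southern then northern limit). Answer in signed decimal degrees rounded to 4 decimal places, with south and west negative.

-74.2083, -74.1667

Field G=6, B=1: +6·20° lon, +1·10° lat → SW at lon -60°, lat -80°.
Square 7, 5: +7·2° lon, +5·1° lat → SW at lon -46°, lat -75°.
Subsquare a=0, t=19: +0·0.0833333° lon, +19·0.0416667° lat → SW at lon -46°, lat -74.2083°.
Cell spans 0.0833333° lon × 0.0416667° lat.
south -74.2083, north -74.1667.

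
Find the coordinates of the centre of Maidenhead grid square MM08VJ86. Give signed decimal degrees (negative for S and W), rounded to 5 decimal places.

38.40208, 61.82083

Field M=12, M=12: +12·20° lon, +12·10° lat → SW at lon 60°, lat 30°.
Square 0, 8: +0·2° lon, +8·1° lat → SW at lon 60°, lat 38°.
Subsquare v=21, j=9: +21·0.0833333° lon, +9·0.0416667° lat → SW at lon 61.75°, lat 38.375°.
Extended square 8, 6: +8·0.00833333° lon, +6·0.00416667° lat → SW at lon 61.8167°, lat 38.4°.
Cell spans 0.00833333° lon × 0.00416667° lat. Centre is SW corner plus half of each.
latitude 38.40208, longitude 61.82083.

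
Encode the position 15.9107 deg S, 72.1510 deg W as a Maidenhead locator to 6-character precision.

FH34wc

Shift to the Maidenhead origin (180°W, 90°S): lon 107.8490, lat 74.0893.
Field: lon ⌊107.8490/20⌋ = 5 → F; lat ⌊74.0893/10⌋ = 7 → H.
Square: lon ⌊7.8490/2⌋ = 3; lat ⌊4.0893/1⌋ = 4.
Subsquare: lon ⌊1.8490/0.0833333⌋ = 22 → w; lat ⌊0.0893/0.0416667⌋ = 2 → c.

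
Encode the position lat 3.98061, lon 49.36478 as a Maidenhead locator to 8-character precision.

LJ43qx35

Shift to the Maidenhead origin (180°W, 90°S): lon 229.36478, lat 93.98061.
Field: lon ⌊229.36478/20⌋ = 11 → L; lat ⌊93.98061/10⌋ = 9 → J.
Square: lon ⌊9.36478/2⌋ = 4; lat ⌊3.98061/1⌋ = 3.
Subsquare: lon ⌊1.36478/0.0833333⌋ = 16 → q; lat ⌊0.98061/0.0416667⌋ = 23 → x.
Extended square: lon ⌊0.03145/0.00833333⌋ = 3; lat ⌊0.02228/0.00416667⌋ = 5.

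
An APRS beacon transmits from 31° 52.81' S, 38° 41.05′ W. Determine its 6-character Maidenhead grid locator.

HF08pc

Shift to the Maidenhead origin (180°W, 90°S): lon 141.3158, lat 58.1198.
Field: lon ⌊141.3158/20⌋ = 7 → H; lat ⌊58.1198/10⌋ = 5 → F.
Square: lon ⌊1.3158/2⌋ = 0; lat ⌊8.1198/1⌋ = 8.
Subsquare: lon ⌊1.3158/0.0833333⌋ = 15 → p; lat ⌊0.1198/0.0416667⌋ = 2 → c.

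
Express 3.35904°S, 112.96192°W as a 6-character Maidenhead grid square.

Shift to the Maidenhead origin (180°W, 90°S): lon 67.0381, lat 86.6410.
Field: lon ⌊67.0381/20⌋ = 3 → D; lat ⌊86.6410/10⌋ = 8 → I.
Square: lon ⌊7.0381/2⌋ = 3; lat ⌊6.6410/1⌋ = 6.
Subsquare: lon ⌊1.0381/0.0833333⌋ = 12 → m; lat ⌊0.6410/0.0416667⌋ = 15 → p.

DI36mp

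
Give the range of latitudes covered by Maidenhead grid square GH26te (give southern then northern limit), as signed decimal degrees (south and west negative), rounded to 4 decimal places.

-13.8333, -13.7917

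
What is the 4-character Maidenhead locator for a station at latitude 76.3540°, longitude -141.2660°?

BQ96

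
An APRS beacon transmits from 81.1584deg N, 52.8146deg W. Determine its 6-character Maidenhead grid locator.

Shift to the Maidenhead origin (180°W, 90°S): lon 127.1854, lat 171.1584.
Field (20°×10°, letters A–R): lon ⌊127.1854/20⌋ = 6 → G; lat ⌊171.1584/10⌋ = 17 → R.
Square (2°×1°, digits 0–9): lon ⌊7.1854/2⌋ = 3; lat ⌊1.1584/1⌋ = 1.
Subsquare (5′×2.5′, letters a–x): lon ⌊1.1854/0.0833333⌋ = 14 → o; lat ⌊0.1584/0.0416667⌋ = 3 → d.

GR31od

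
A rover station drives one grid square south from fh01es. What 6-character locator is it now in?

FH01er

Latitude subsquare s = 18; −1 → 17 = r.
The longitude characters are unchanged.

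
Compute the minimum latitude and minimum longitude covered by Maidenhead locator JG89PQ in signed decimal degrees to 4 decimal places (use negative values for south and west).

-20.3333, 17.2500

Field J=9, G=6: +9·20° lon, +6·10° lat → SW at lon 0°, lat -30°.
Square 8, 9: +8·2° lon, +9·1° lat → SW at lon 16°, lat -21°.
Subsquare p=15, q=16: +15·0.0833333° lon, +16·0.0416667° lat → SW at lon 17.25°, lat -20.3333°.
latitude -20.3333, longitude 17.2500.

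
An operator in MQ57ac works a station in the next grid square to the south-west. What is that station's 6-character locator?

MQ47xb

Longitude subsquare a = 0; −1 → -1, wraps to 23 = x, carry into square.
Longitude square 5; −1 → 4.
Latitude subsquare c = 2; −1 → 1 = b.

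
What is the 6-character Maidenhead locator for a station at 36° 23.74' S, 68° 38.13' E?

MF43ho

Add 180° to longitude and 90° to latitude: 248.6355, 53.6043.
Field: 248.6355/20 → 12 → M, 53.6043/10 → 5 → F; chars MF.
Square: 8.6355/2 → 4, 3.6043/1 → 3; chars 43.
Subsquare: 0.6355/0.0833333 → 7 → h, 0.6043/0.0416667 → 14 → o; chars ho.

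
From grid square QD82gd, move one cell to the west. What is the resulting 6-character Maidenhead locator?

QD82fd

Longitude subsquare g = 6; −1 → 5 = f.
The latitude characters are unchanged.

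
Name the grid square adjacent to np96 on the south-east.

Longitude square 9; +1 → 10, wraps to 0, carry into field.
Longitude field N = 13; +1 → 14 = O.
Latitude square 6; −1 → 5.

OP05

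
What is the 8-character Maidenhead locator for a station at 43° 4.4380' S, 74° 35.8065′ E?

ME76hw12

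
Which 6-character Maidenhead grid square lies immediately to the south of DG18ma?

Latitude subsquare a = 0; −1 → -1, wraps to 23 = x, carry into square.
Latitude square 8; −1 → 7.
The longitude characters are unchanged.

DG17mx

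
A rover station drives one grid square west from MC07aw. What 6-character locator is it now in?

LC97xw

Longitude subsquare a = 0; −1 → -1, wraps to 23 = x, carry into square.
Longitude square 0; −1 → -1, wraps to 9, carry into field.
Longitude field M = 12; −1 → 11 = L.
The latitude characters are unchanged.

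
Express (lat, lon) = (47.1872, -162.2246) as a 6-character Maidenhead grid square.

AN87ve

Add 180° to longitude and 90° to latitude: 17.7754, 137.1872.
Field: 17.7754/20 → 0 → A, 137.1872/10 → 13 → N; chars AN.
Square: 17.7754/2 → 8, 7.1872/1 → 7; chars 87.
Subsquare: 1.7754/0.0833333 → 21 → v, 0.1872/0.0416667 → 4 → e; chars ve.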